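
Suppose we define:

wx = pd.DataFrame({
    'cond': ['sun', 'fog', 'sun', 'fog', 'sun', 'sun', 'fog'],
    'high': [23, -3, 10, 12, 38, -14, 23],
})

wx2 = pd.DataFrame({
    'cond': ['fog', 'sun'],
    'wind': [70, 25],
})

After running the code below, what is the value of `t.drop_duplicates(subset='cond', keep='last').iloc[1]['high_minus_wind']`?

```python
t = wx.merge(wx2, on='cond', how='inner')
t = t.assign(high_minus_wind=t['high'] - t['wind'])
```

merge on 'cond' (how='inner') → 7 rows:
  cond  high  wind
0  sun    23    25
1  fog    -3    70
2  sun    10    25
3  fog    12    70
4  sun    38    25
5  sun   -14    25
6  fog    23    70
add column high_minus_wind = t['high'] - t['wind']:
  cond  high  wind  high_minus_wind
0  sun    23    25               -2
1  fog    -3    70              -73
2  sun    10    25              -15
3  fog    12    70              -58
4  sun    38    25               13
5  sun   -14    25              -39
6  fog    23    70              -47
drop duplicate cond (keep=last):
  cond  high  wind  high_minus_wind
5  sun   -14    25              -39
6  fog    23    70              -47

-47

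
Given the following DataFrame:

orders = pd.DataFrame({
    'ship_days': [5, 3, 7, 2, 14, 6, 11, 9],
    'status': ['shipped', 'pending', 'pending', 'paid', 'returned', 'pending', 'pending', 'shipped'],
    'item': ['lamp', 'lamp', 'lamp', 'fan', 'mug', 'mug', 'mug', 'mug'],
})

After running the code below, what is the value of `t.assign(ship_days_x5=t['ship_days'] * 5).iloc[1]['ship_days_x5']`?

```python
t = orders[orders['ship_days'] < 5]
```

10

filter rows where ship_days < 5:
   ship_days   status  item
1          3  pending  lamp
3          2     paid   fan
add column ship_days_x5 = t['ship_days'] * 5:
   ship_days   status  item  ship_days_x5
1          3  pending  lamp            15
3          2     paid   fan            10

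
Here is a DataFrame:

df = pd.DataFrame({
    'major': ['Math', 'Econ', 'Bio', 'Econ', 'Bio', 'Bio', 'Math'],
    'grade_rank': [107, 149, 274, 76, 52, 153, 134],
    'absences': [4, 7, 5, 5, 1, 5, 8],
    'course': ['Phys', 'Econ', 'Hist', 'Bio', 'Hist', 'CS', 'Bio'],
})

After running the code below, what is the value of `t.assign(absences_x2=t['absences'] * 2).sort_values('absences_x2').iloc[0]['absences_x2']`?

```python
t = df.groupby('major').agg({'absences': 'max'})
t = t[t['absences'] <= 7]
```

10

group by major, max of absences:
       absences
major          
Bio           5
Econ          7
Math          8
filter rows where absences <= 7:
       absences
major          
Bio           5
Econ          7
add column absences_x2 = t['absences'] * 2:
       absences  absences_x2
major                       
Bio           5           10
Econ          7           14
sort by absences_x2:
       absences  absences_x2
major                       
Bio           5           10
Econ          7           14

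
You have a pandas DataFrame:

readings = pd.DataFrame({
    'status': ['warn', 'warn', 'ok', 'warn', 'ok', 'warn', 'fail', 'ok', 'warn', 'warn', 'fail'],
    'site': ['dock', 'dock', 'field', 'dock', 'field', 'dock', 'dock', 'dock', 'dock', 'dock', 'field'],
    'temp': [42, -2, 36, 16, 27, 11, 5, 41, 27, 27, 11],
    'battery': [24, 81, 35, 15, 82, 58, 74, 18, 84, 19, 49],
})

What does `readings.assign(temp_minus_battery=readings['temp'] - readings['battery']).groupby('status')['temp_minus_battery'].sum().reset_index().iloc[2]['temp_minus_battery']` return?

-160

add column temp_minus_battery = readings['temp'] - readings['battery']:
   status   site  temp  battery  temp_minus_battery
0    warn   dock    42       24                  18
1    warn   dock    -2       81                 -83
2      ok  field    36       35                   1
3    warn   dock    16       15                   1
4      ok  field    27       82                 -55
5    warn   dock    11       58                 -47
6    fail   dock     5       74                 -69
7      ok   dock    41       18                  23
8    warn   dock    27       84                 -57
9    warn   dock    27       19                   8
10   fail  field    11       49                 -38
group by status, sum of temp_minus_battery:
status
fail   -107
ok      -31
warn   -160
Name: temp_minus_battery, dtype: int64
reset_index():
  status  temp_minus_battery
0   fail                -107
1     ok                 -31
2   warn                -160
Taking the value at position 2, column 'temp_minus_battery' gives -160.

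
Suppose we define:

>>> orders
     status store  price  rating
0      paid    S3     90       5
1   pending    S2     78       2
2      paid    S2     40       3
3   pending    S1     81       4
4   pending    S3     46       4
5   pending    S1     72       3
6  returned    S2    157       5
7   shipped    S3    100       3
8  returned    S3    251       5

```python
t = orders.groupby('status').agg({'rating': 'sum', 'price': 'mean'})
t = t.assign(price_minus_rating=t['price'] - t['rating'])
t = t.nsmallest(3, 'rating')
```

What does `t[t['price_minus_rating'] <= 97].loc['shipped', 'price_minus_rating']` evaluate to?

97.0

group by status: sum(rating), mean(price):
          rating   price
status                  
paid           8   65.00
pending       13   69.25
returned      10  204.00
shipped        3  100.00
add column price_minus_rating = t['price'] - t['rating']:
          rating   price  price_minus_rating
status                                      
paid           8   65.00               57.00
pending       13   69.25               56.25
returned      10  204.00              194.00
shipped        3  100.00               97.00
take 3 rows with smallest rating:
          rating  price  price_minus_rating
status                                     
shipped        3  100.0                97.0
paid           8   65.0                57.0
returned      10  204.0               194.0
filter rows where price_minus_rating <= 97:
         rating  price  price_minus_rating
status                                    
shipped       3  100.0                97.0
paid          8   65.0                57.0
Reading off the value at row 'shipped', column 'price_minus_rating', we get 97.0.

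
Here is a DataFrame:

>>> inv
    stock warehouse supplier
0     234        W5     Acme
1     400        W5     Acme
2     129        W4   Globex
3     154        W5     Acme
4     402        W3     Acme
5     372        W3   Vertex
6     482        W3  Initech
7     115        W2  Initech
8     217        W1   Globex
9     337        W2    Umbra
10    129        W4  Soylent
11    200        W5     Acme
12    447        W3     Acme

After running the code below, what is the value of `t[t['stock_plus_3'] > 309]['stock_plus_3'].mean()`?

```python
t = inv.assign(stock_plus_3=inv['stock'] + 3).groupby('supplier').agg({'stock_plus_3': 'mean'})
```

add column stock_plus_3 = inv['stock'] + 3:
    stock warehouse supplier  stock_plus_3
0     234        W5     Acme           237
1     400        W5     Acme           403
2     129        W4   Globex           132
3     154        W5     Acme           157
4     402        W3     Acme           405
5     372        W3   Vertex           375
6     482        W3  Initech           485
7     115        W2  Initech           118
8     217        W1   Globex           220
9     337        W2    Umbra           340
10    129        W4  Soylent           132
11    200        W5     Acme           203
12    447        W3     Acme           450
group by supplier, mean of stock_plus_3:
          stock_plus_3
supplier              
Acme        309.166667
Globex      176.000000
Initech     301.500000
Soylent     132.000000
Umbra       340.000000
Vertex      375.000000
filter rows where stock_plus_3 > 309:
          stock_plus_3
supplier              
Acme        309.166667
Umbra       340.000000
Vertex      375.000000
Then the mean of column 'stock_plus_3': 341.388888889

341.388888889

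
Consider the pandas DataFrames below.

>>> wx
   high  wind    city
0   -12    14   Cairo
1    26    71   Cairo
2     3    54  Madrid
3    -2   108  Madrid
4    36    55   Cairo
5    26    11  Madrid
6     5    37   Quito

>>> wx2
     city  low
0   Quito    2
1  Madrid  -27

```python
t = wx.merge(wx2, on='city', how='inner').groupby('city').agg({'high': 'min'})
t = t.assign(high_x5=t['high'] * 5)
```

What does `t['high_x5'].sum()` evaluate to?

15

merge on 'city' (how='inner') → 4 rows:
   high  wind    city  low
0     3    54  Madrid  -27
1    -2   108  Madrid  -27
2    26    11  Madrid  -27
3     5    37   Quito    2
group by city, min of high:
        high
city        
Madrid    -2
Quito      5
add column high_x5 = t['high'] * 5:
        high  high_x5
city                 
Madrid    -2      -10
Quito      5       25
Taking the sum of column 'high_x5' gives 15.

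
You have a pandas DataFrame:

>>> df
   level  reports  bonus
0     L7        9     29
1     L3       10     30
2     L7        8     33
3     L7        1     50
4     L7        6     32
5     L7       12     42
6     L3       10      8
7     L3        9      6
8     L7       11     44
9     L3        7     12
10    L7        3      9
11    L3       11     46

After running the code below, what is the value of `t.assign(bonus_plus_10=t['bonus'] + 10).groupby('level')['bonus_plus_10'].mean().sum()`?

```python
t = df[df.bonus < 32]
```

53.0

filter rows where bonus < 32:
   level  reports  bonus
0     L7        9     29
1     L3       10     30
6     L3       10      8
7     L3        9      6
9     L3        7     12
10    L7        3      9
add column bonus_plus_10 = t['bonus'] + 10:
   level  reports  bonus  bonus_plus_10
0     L7        9     29             39
1     L3       10     30             40
6     L3       10      8             18
7     L3        9      6             16
9     L3        7     12             22
10    L7        3      9             19
group by level, mean of bonus_plus_10:
level
L3    24.0
L7    29.0
Name: bonus_plus_10, dtype: float64
sum of the resulting series → 53.0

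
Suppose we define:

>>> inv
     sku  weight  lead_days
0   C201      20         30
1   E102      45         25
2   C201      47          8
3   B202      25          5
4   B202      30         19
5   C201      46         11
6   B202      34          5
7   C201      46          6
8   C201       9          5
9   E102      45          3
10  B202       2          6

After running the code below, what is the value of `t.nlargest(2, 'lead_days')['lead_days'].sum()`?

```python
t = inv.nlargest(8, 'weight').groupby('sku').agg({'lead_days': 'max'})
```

44

take 8 rows with largest weight:
    sku  weight  lead_days
2  C201      47          8
5  C201      46         11
7  C201      46          6
1  E102      45         25
9  E102      45          3
6  B202      34          5
4  B202      30         19
3  B202      25          5
group by sku, max of lead_days:
      lead_days
sku            
B202         19
C201         11
E102         25
take 2 rows with largest lead_days:
      lead_days
sku            
E102         25
B202         19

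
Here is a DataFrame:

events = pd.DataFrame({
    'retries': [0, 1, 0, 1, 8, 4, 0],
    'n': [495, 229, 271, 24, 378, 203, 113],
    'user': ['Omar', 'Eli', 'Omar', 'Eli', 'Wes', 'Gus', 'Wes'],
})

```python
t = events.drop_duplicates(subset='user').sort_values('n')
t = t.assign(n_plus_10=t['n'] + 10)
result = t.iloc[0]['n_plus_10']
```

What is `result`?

213

drop duplicate user (keep=first):
   retries    n  user
0        0  495  Omar
1        1  229   Eli
4        8  378   Wes
5        4  203   Gus
sort by n:
   retries    n  user
5        4  203   Gus
1        1  229   Eli
4        8  378   Wes
0        0  495  Omar
add column n_plus_10 = t['n'] + 10:
   retries    n  user  n_plus_10
5        4  203   Gus        213
1        1  229   Eli        239
4        8  378   Wes        388
0        0  495  Omar        505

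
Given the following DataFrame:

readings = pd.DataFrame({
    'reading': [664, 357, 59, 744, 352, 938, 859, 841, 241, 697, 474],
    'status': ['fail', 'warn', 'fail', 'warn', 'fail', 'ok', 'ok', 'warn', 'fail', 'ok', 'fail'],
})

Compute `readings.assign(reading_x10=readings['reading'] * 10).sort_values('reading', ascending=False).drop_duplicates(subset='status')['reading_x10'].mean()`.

8143.33333333

add column reading_x10 = readings['reading'] * 10:
    reading status  reading_x10
0       664   fail         6640
1       357   warn         3570
2        59   fail          590
3       744   warn         7440
4       352   fail         3520
5       938     ok         9380
6       859     ok         8590
7       841   warn         8410
8       241   fail         2410
9       697     ok         6970
10      474   fail         4740
sort by reading descending:
    reading status  reading_x10
5       938     ok         9380
6       859     ok         8590
7       841   warn         8410
3       744   warn         7440
9       697     ok         6970
0       664   fail         6640
10      474   fail         4740
1       357   warn         3570
4       352   fail         3520
8       241   fail         2410
2        59   fail          590
drop duplicate status (keep=first):
   reading status  reading_x10
5      938     ok         9380
7      841   warn         8410
0      664   fail         6640
Taking the mean of column 'reading_x10' gives 8143.33333333.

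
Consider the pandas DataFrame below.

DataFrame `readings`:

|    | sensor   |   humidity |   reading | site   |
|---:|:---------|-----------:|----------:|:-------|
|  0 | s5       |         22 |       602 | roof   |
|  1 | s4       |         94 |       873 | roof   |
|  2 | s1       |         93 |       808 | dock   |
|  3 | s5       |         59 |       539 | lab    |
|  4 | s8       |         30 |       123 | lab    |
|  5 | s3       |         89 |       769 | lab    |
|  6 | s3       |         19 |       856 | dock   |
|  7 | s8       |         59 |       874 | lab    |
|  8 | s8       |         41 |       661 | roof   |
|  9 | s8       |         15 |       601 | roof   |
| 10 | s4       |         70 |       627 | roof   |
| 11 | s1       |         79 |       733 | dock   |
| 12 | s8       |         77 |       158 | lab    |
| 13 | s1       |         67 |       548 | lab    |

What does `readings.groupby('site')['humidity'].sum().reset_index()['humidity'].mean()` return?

group by site, sum of humidity:
site
dock    191
lab     381
roof    242
Name: humidity, dtype: int64
reset_index():
   site  humidity
0  dock       191
1   lab       381
2  roof       242
Reading off the mean of column 'humidity', we get 271.333333333.

271.333333333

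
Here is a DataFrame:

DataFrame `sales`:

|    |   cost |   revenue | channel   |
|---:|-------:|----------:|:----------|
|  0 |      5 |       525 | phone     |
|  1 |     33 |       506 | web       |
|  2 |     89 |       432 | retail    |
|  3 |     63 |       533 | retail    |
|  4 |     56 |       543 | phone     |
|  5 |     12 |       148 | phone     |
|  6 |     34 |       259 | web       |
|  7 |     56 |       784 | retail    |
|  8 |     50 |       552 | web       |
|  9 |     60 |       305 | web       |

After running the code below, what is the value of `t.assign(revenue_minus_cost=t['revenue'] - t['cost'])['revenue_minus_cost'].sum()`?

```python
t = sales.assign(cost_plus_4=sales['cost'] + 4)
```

4129

add column cost_plus_4 = sales['cost'] + 4:
   cost  revenue channel  cost_plus_4
0     5      525   phone            9
1    33      506     web           37
2    89      432  retail           93
3    63      533  retail           67
4    56      543   phone           60
5    12      148   phone           16
6    34      259     web           38
7    56      784  retail           60
8    50      552     web           54
9    60      305     web           64
add column revenue_minus_cost = t['revenue'] - t['cost']:
   cost  revenue channel  cost_plus_4  revenue_minus_cost
0     5      525   phone            9                 520
1    33      506     web           37                 473
2    89      432  retail           93                 343
3    63      533  retail           67                 470
4    56      543   phone           60                 487
5    12      148   phone           16                 136
6    34      259     web           38                 225
7    56      784  retail           60                 728
8    50      552     web           54                 502
9    60      305     web           64                 245
So sum() = 4129.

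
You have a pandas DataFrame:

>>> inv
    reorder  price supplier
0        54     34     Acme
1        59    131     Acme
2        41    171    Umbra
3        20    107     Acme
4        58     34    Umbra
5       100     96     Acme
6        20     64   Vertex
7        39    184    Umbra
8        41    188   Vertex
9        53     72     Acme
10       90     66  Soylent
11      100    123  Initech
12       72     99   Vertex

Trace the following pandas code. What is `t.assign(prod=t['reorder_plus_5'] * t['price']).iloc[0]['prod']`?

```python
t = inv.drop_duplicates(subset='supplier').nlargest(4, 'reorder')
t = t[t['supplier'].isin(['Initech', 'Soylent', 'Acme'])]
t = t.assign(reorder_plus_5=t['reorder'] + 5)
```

12915

drop duplicate supplier (keep=first):
    reorder  price supplier
0        54     34     Acme
2        41    171    Umbra
6        20     64   Vertex
10       90     66  Soylent
11      100    123  Initech
take 4 rows with largest reorder:
    reorder  price supplier
11      100    123  Initech
10       90     66  Soylent
0        54     34     Acme
2        41    171    Umbra
filter rows where supplier in ['Initech', 'Soylent', 'Acme']:
    reorder  price supplier
11      100    123  Initech
10       90     66  Soylent
0        54     34     Acme
add column reorder_plus_5 = t['reorder'] + 5:
    reorder  price supplier  reorder_plus_5
11      100    123  Initech             105
10       90     66  Soylent              95
0        54     34     Acme              59
add column prod = t['reorder_plus_5'] * t['price']:
    reorder  price supplier  reorder_plus_5   prod
11      100    123  Initech             105  12915
10       90     66  Soylent              95   6270
0        54     34     Acme              59   2006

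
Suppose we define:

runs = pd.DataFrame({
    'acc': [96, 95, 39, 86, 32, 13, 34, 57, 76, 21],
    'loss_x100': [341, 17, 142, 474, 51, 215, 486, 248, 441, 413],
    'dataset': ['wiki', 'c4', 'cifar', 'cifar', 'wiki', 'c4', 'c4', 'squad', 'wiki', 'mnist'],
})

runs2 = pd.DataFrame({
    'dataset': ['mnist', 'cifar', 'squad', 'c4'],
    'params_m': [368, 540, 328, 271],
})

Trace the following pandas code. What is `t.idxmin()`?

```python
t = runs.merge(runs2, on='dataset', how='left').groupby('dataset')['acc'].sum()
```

merge on 'dataset' (how='left') → 10 rows:
   acc  loss_x100 dataset  params_m
0   96        341    wiki       NaN
1   95         17      c4     271.0
2   39        142   cifar     540.0
3   86        474   cifar     540.0
4   32         51    wiki       NaN
5   13        215      c4     271.0
6   34        486      c4     271.0
7   57        248   squad     328.0
8   76        441    wiki       NaN
9   21        413   mnist     368.0
group by dataset, sum of acc:
dataset
c4       142
cifar    125
mnist     21
squad     57
wiki     204
Name: acc, dtype: int64
The label with the smallest value is mnist.

mnist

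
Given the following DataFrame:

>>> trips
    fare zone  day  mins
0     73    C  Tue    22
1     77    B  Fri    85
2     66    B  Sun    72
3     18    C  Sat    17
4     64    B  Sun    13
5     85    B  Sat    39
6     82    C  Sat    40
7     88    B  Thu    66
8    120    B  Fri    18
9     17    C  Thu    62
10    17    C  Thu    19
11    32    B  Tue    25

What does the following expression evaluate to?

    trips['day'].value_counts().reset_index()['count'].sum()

12

value_counts of day:
day
Sat    3
Thu    3
Tue    2
Fri    2
Sun    2
Name: count, dtype: int64
reset_index():
   day  count
0  Sat      3
1  Thu      3
2  Tue      2
3  Fri      2
4  Sun      2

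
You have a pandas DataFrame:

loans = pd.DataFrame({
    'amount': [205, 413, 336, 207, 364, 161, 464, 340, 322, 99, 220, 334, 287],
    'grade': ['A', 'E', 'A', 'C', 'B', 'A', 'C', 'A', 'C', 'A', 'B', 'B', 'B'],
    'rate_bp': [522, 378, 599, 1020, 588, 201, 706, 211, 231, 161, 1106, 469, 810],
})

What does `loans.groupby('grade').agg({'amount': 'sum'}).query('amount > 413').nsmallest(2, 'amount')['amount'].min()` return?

993

group by grade, sum of amount:
       amount
grade        
A        1141
B        1205
C         993
E         413
filter rows where amount > 413:
       amount
grade        
A        1141
B        1205
C         993
take 2 rows with smallest amount:
       amount
grade        
C         993
A        1141
Finally, min of column 'amount' = 993.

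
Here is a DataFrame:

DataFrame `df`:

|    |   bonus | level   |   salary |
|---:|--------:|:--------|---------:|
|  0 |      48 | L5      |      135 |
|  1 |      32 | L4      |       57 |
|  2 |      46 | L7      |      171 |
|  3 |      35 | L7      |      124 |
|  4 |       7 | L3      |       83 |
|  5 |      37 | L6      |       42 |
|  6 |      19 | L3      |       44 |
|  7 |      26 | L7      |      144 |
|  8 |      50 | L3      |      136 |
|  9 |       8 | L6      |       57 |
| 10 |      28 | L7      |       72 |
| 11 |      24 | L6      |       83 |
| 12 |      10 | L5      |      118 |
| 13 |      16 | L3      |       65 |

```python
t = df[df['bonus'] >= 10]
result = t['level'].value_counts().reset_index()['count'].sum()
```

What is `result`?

12

filter rows where bonus >= 10:
    bonus level  salary
0      48    L5     135
1      32    L4      57
2      46    L7     171
3      35    L7     124
5      37    L6      42
6      19    L3      44
7      26    L7     144
8      50    L3     136
10     28    L7      72
11     24    L6      83
12     10    L5     118
13     16    L3      65
value_counts of level:
level
L7    4
L3    3
L5    2
L6    2
L4    1
Name: count, dtype: int64
reset_index():
  level  count
0    L7      4
1    L3      3
2    L5      2
3    L6      2
4    L4      1
Finally, sum of column 'count' = 12.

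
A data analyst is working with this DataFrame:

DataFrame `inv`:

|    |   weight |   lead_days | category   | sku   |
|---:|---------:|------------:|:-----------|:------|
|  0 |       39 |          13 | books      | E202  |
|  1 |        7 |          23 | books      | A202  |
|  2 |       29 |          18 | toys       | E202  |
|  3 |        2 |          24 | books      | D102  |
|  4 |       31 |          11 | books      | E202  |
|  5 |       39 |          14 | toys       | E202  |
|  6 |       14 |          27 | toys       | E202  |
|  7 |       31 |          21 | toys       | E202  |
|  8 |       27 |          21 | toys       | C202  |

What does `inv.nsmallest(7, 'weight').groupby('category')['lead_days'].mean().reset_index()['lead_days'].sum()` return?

take 7 rows with smallest weight:
   weight  lead_days category   sku
3       2         24    books  D102
1       7         23    books  A202
6      14         27     toys  E202
8      27         21     toys  C202
2      29         18     toys  E202
4      31         11    books  E202
7      31         21     toys  E202
group by category, mean of lead_days:
category
books    19.333333
toys     21.750000
Name: lead_days, dtype: float64
reset_index():
  category  lead_days
0    books  19.333333
1     toys  21.750000
sum of column 'lead_days' → 41.0833333333

41.0833333333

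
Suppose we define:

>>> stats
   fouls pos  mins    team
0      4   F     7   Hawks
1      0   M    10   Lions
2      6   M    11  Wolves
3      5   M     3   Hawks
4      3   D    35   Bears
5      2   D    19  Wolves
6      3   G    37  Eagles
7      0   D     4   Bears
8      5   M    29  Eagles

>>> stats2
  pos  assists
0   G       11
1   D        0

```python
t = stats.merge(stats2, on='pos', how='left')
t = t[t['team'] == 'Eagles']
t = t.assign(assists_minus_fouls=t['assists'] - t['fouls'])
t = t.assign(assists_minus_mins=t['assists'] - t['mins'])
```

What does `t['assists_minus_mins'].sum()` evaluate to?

merge on 'pos' (how='left') → 9 rows:
   fouls pos  mins    team  assists
0      4   F     7   Hawks      NaN
1      0   M    10   Lions      NaN
2      6   M    11  Wolves      NaN
3      5   M     3   Hawks      NaN
4      3   D    35   Bears      0.0
5      2   D    19  Wolves      0.0
6      3   G    37  Eagles     11.0
7      0   D     4   Bears      0.0
8      5   M    29  Eagles      NaN
filter rows where team == 'Eagles':
   fouls pos  mins    team  assists
6      3   G    37  Eagles     11.0
8      5   M    29  Eagles      NaN
add column assists_minus_fouls = t['assists'] - t['fouls']:
   fouls pos  mins    team  assists  assists_minus_fouls
6      3   G    37  Eagles     11.0                  8.0
8      5   M    29  Eagles      NaN                  NaN
add column assists_minus_mins = t['assists'] - t['mins']:
   fouls pos  mins    team  assists  assists_minus_fouls  assists_minus_mins
6      3   G    37  Eagles     11.0                  8.0               -26.0
8      5   M    29  Eagles      NaN                  NaN                 NaN
Finally, sum of column 'assists_minus_mins' = -26.0.

-26.0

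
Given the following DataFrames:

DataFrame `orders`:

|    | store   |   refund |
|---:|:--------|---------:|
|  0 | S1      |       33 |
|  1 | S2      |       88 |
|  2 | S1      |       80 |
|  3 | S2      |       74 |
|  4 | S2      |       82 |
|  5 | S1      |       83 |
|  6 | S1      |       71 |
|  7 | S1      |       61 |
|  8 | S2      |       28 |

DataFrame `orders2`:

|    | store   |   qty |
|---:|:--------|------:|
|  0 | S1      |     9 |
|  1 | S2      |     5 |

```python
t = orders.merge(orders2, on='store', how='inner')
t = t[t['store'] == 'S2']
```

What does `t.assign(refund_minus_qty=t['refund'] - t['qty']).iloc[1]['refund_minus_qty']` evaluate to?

merge on 'store' (how='inner') → 9 rows:
  store  refund  qty
0    S1      33    9
1    S2      88    5
2    S1      80    9
3    S2      74    5
4    S2      82    5
5    S1      83    9
6    S1      71    9
7    S1      61    9
8    S2      28    5
filter rows where store == 'S2':
  store  refund  qty
1    S2      88    5
3    S2      74    5
4    S2      82    5
8    S2      28    5
add column refund_minus_qty = t['refund'] - t['qty']:
  store  refund  qty  refund_minus_qty
1    S2      88    5                83
3    S2      74    5                69
4    S2      82    5                77
8    S2      28    5                23
Hence 69.

69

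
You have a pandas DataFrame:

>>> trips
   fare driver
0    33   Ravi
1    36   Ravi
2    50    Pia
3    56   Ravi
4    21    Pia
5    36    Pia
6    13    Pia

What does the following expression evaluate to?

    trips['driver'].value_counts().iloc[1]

value_counts of driver:
driver
Pia     4
Ravi    3
Name: count, dtype: int64
So iloc[1] = 3.

3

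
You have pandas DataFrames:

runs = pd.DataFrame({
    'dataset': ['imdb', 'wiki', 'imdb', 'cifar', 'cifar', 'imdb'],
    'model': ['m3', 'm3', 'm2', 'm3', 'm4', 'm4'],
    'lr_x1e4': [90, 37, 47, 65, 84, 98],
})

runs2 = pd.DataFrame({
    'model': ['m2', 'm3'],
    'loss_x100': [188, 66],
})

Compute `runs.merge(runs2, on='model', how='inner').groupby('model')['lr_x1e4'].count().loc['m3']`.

merge on 'model' (how='inner') → 4 rows:
  dataset model  lr_x1e4  loss_x100
0    imdb    m3       90         66
1    wiki    m3       37         66
2    imdb    m2       47        188
3   cifar    m3       65         66
group by model, count of lr_x1e4:
model
m2    1
m3    3
Name: lr_x1e4, dtype: int64

3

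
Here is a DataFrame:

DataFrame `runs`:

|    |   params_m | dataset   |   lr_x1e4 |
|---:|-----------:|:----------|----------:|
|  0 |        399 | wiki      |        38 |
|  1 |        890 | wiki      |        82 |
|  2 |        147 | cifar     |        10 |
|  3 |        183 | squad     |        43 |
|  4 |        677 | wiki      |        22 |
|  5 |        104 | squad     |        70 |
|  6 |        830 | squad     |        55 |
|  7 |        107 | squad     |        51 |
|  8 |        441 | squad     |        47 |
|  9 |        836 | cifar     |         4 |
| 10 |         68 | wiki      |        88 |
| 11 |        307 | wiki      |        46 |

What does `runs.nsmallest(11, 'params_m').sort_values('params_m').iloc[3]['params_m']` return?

147

take 11 rows with smallest params_m:
    params_m dataset  lr_x1e4
10        68    wiki       88
5        104   squad       70
7        107   squad       51
2        147   cifar       10
3        183   squad       43
11       307    wiki       46
0        399    wiki       38
8        441   squad       47
4        677    wiki       22
6        830   squad       55
9        836   cifar        4
sort by params_m:
    params_m dataset  lr_x1e4
10        68    wiki       88
5        104   squad       70
7        107   squad       51
2        147   cifar       10
3        183   squad       43
11       307    wiki       46
0        399    wiki       38
8        441   squad       47
4        677    wiki       22
6        830   squad       55
9        836   cifar        4
Then the value at position 3, column 'params_m': 147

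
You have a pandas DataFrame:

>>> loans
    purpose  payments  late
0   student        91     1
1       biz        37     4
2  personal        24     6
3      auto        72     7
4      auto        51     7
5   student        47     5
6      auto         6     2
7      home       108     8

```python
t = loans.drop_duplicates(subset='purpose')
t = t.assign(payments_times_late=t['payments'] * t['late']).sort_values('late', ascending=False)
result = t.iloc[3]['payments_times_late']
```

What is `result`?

148

drop duplicate purpose (keep=first):
    purpose  payments  late
0   student        91     1
1       biz        37     4
2  personal        24     6
3      auto        72     7
7      home       108     8
add column payments_times_late = t['payments'] * t['late']:
    purpose  payments  late  payments_times_late
0   student        91     1                   91
1       biz        37     4                  148
2  personal        24     6                  144
3      auto        72     7                  504
7      home       108     8                  864
sort by late descending:
    purpose  payments  late  payments_times_late
7      home       108     8                  864
3      auto        72     7                  504
2  personal        24     6                  144
1       biz        37     4                  148
0   student        91     1                   91
value at position 3, column 'payments_times_late' → 148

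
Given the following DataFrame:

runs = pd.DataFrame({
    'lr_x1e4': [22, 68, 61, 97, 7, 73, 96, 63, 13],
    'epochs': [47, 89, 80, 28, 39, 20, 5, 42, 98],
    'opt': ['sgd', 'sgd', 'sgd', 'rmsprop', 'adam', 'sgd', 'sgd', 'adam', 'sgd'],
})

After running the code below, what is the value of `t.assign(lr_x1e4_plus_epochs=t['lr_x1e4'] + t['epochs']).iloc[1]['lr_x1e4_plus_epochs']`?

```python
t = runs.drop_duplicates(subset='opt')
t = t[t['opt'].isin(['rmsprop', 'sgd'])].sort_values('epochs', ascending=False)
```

125

drop duplicate opt (keep=first):
   lr_x1e4  epochs      opt
0       22      47      sgd
3       97      28  rmsprop
4        7      39     adam
filter rows where opt in ['rmsprop', 'sgd']:
   lr_x1e4  epochs      opt
0       22      47      sgd
3       97      28  rmsprop
sort by epochs descending:
   lr_x1e4  epochs      opt
0       22      47      sgd
3       97      28  rmsprop
add column lr_x1e4_plus_epochs = t['lr_x1e4'] + t['epochs']:
   lr_x1e4  epochs      opt  lr_x1e4_plus_epochs
0       22      47      sgd                   69
3       97      28  rmsprop                  125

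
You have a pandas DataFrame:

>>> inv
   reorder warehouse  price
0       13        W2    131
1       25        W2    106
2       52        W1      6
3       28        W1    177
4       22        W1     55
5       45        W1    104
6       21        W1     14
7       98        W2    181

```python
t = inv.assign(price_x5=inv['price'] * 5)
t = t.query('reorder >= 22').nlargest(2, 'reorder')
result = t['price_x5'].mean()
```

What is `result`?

add column price_x5 = inv['price'] * 5:
   reorder warehouse  price  price_x5
0       13        W2    131       655
1       25        W2    106       530
2       52        W1      6        30
3       28        W1    177       885
4       22        W1     55       275
5       45        W1    104       520
6       21        W1     14        70
7       98        W2    181       905
filter rows where reorder >= 22:
   reorder warehouse  price  price_x5
1       25        W2    106       530
2       52        W1      6        30
3       28        W1    177       885
4       22        W1     55       275
5       45        W1    104       520
7       98        W2    181       905
take 2 rows with largest reorder:
   reorder warehouse  price  price_x5
7       98        W2    181       905
2       52        W1      6        30
The mean of column 'price_x5' is 467.5.

467.5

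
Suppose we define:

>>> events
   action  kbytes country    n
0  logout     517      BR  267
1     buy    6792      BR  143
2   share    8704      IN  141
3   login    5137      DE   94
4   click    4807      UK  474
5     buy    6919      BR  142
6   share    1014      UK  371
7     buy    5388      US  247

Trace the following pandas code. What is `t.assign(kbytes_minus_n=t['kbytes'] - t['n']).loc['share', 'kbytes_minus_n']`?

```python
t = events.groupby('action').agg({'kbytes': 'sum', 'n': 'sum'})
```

group by action: sum(kbytes), sum(n):
        kbytes    n
action             
buy      19099  532
click     4807  474
login     5137   94
logout     517  267
share     9718  512
add column kbytes_minus_n = t['kbytes'] - t['n']:
        kbytes    n  kbytes_minus_n
action                             
buy      19099  532           18567
click     4807  474            4333
login     5137   94            5043
logout     517  267             250
share     9718  512            9206

9206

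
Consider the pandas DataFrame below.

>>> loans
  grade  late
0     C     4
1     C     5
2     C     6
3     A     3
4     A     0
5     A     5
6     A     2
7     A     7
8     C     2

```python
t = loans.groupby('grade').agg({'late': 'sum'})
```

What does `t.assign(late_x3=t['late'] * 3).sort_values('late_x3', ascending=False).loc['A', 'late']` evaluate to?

17

group by grade, sum of late:
       late
grade      
A        17
C        17
add column late_x3 = t['late'] * 3:
       late  late_x3
grade               
A        17       51
C        17       51
sort by late_x3 descending:
       late  late_x3
grade               
A        17       51
C        17       51
The value at row 'A', column 'late' is 17.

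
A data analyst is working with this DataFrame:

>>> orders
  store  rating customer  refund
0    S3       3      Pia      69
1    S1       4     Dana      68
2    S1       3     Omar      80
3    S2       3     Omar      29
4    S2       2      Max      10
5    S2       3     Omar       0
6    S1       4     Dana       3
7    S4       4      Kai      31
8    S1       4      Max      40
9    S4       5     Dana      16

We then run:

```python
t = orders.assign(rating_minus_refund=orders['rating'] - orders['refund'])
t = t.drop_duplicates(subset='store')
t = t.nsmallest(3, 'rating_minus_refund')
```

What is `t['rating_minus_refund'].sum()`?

add column rating_minus_refund = orders['rating'] - orders['refund']:
  store  rating customer  refund  rating_minus_refund
0    S3       3      Pia      69                  -66
1    S1       4     Dana      68                  -64
2    S1       3     Omar      80                  -77
3    S2       3     Omar      29                  -26
4    S2       2      Max      10                   -8
5    S2       3     Omar       0                    3
6    S1       4     Dana       3                    1
7    S4       4      Kai      31                  -27
8    S1       4      Max      40                  -36
9    S4       5     Dana      16                  -11
drop duplicate store (keep=first):
  store  rating customer  refund  rating_minus_refund
0    S3       3      Pia      69                  -66
1    S1       4     Dana      68                  -64
3    S2       3     Omar      29                  -26
7    S4       4      Kai      31                  -27
take 3 rows with smallest rating_minus_refund:
  store  rating customer  refund  rating_minus_refund
0    S3       3      Pia      69                  -66
1    S1       4     Dana      68                  -64
7    S4       4      Kai      31                  -27
Taking the sum of column 'rating_minus_refund' gives -157.

-157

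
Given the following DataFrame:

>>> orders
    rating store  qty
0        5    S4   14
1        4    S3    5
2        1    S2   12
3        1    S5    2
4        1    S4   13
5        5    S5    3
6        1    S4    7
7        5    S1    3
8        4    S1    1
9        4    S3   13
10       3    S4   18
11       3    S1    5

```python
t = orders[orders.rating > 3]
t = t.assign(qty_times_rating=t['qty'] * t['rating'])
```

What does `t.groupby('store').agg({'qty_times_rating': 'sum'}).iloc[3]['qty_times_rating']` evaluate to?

filter rows where rating > 3:
   rating store  qty
0       5    S4   14
1       4    S3    5
5       5    S5    3
7       5    S1    3
8       4    S1    1
9       4    S3   13
add column qty_times_rating = t['qty'] * t['rating']:
   rating store  qty  qty_times_rating
0       5    S4   14                70
1       4    S3    5                20
5       5    S5    3                15
7       5    S1    3                15
8       4    S1    1                 4
9       4    S3   13                52
group by store, sum of qty_times_rating:
       qty_times_rating
store                  
S1                   19
S3                   72
S4                   70
S5                   15
value at position 3, column 'qty_times_rating' → 15

15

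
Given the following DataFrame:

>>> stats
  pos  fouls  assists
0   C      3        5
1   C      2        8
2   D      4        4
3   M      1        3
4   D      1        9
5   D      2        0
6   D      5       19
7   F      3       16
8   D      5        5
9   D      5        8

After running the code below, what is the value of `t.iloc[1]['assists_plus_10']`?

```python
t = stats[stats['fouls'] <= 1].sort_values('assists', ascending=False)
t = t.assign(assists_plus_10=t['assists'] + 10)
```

filter rows where fouls <= 1:
  pos  fouls  assists
3   M      1        3
4   D      1        9
sort by assists descending:
  pos  fouls  assists
4   D      1        9
3   M      1        3
add column assists_plus_10 = t['assists'] + 10:
  pos  fouls  assists  assists_plus_10
4   D      1        9               19
3   M      1        3               13
value at position 1, column 'assists_plus_10' → 13

13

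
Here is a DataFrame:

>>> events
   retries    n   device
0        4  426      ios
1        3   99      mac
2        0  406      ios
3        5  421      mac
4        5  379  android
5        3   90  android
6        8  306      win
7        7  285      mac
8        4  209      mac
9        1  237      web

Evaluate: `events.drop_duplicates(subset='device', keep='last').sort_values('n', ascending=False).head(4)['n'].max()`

406

drop duplicate device (keep=last):
   retries    n   device
2        0  406      ios
5        3   90  android
6        8  306      win
8        4  209      mac
9        1  237      web
sort by n descending:
   retries    n   device
2        0  406      ios
6        8  306      win
9        1  237      web
8        4  209      mac
5        3   90  android
take first 4 rows:
   retries    n device
2        0  406    ios
6        8  306    win
9        1  237    web
8        4  209    mac
Then the max of column 'n': 406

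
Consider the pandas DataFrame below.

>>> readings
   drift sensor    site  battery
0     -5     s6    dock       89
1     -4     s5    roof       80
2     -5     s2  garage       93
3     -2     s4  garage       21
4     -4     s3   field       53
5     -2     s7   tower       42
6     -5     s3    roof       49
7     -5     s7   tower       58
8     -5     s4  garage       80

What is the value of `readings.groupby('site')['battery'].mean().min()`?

group by site, mean of battery:
site
dock      89.000000
field     53.000000
garage    64.666667
roof      64.500000
tower     50.000000
Name: battery, dtype: float64
Hence 50.0.

50.0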